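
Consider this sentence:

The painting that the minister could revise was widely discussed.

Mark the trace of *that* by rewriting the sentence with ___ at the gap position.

The painting that the minister could revise ___ was widely discussed.

'that' functions as the direct object of 'revise'. The gap is right after 'revise'.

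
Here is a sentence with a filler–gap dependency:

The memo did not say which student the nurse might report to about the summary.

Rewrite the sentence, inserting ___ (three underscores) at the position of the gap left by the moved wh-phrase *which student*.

In situ: The nurse might report to which student about the summary.
'which student' functions as the object of the preposition 'to'. The gap is right after 'to'.

The memo did not say which student the nurse might report to ___ about the summary.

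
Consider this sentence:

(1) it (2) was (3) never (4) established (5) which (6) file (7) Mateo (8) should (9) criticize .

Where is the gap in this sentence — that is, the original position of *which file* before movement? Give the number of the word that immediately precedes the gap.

Pre-movement form: Mateo should criticize which file.
The filler 'which file' is interpreted as the direct object of 'criticize'. Fronting leaves a gap immediately after 'criticize':
It was never established which file Mateo should criticize ___.
'criticize' is word 9.

9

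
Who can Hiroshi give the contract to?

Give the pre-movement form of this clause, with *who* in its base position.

Hiroshi can give the contract to who.

'who' functions as the object of the preposition 'to' (recipient of 'give'). Fronting leaves a gap immediately after 'to':
Who can Hiroshi give the contract to ___?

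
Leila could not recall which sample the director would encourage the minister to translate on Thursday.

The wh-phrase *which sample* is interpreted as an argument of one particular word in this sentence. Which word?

Underlying clause: The director would encourage the minister to translate which sample on Thursday.
The filler 'which sample' is interpreted as the direct object of 'translate'. Fronting leaves a gap immediately after 'translate':
Leila could not recall which sample the director would encourage the minister to translate ___ on Thursday.

translate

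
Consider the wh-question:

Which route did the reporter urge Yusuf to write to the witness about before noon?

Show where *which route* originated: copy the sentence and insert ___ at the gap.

Pre-movement form: The reporter did urge Yusuf to write to the witness about which route before noon.
'which route' is the object of the preposition 'about'. The gap is right after 'about'.

Which route did the reporter urge Yusuf to write to the witness about ___ before noon?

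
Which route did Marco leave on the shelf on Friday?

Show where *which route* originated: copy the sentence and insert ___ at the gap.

Pre-movement form: Marco did leave which route on the shelf on Friday.
'which route' is the direct object of 'leave'. The gap is right after 'leave'.

Which route did Marco leave ___ on the shelf on Friday?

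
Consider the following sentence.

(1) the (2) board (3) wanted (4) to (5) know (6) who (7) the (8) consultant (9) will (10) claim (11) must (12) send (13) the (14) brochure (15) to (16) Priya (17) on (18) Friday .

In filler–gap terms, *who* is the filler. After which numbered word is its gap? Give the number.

Pre-movement form: The consultant will claim who must send the brochure to Priya on Friday.
'who' is the subject of the clause embedded under 'claim'. Wh-movement fronts it, leaving a gap right after 'claim':
The board wanted to know who the consultant will claim ___ must send the brochure to Priya on Friday.
'claim' is word 10.

10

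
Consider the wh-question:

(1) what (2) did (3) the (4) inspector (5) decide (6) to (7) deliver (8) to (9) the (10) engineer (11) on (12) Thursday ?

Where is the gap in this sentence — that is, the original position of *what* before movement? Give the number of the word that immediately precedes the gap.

Before movement: The inspector did decide to deliver what to the engineer on Thursday.
'what' is the direct object of 'deliver'. Wh-movement fronts it, leaving a gap right after 'deliver':
What did the inspector decide to deliver ___ to the engineer on Thursday?
'deliver' is word 7.

7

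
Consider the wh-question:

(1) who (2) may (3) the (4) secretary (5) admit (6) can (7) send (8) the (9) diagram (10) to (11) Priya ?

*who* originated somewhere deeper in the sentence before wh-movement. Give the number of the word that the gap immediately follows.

Underlying clause: The secretary may admit who can send the diagram to Priya.
The filler 'who' is interpreted as the subject of the clause embedded under 'admit'. It moves to the left edge, and the trace sits right after 'admit':
Who may the secretary admit ___ can send the diagram to Priya?
'admit' is word 5.

5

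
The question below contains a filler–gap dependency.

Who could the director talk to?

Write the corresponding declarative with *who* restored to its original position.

The director could talk to who.

'who' functions as the object of the preposition 'to'. It moves to the left edge, and the trace sits right after 'to':
Who could the director talk to ___?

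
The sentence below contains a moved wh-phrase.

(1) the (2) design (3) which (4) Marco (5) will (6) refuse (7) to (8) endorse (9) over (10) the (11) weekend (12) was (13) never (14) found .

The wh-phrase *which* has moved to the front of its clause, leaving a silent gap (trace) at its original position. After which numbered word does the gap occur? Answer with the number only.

'which' functions as the direct object of 'endorse'. It moves to the left edge, and the trace sits right after 'endorse':
The design which Marco will refuse to endorse ___ over the weekend was never found.
'endorse' is word 8.

8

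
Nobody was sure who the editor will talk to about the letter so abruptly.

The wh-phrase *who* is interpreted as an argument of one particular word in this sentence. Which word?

In situ: The editor will talk to who about the letter so abruptly.
'who' functions as the object of the preposition 'to'. Fronting leaves a gap immediately after 'to':
Nobody was sure who the editor will talk to ___ about the letter so abruptly.

to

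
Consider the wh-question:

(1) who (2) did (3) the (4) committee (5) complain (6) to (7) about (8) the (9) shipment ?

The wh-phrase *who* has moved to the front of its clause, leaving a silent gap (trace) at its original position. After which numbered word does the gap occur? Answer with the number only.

Before movement: The committee did complain to who about the shipment.
'who' functions as the object of the preposition 'to'. It moves to the left edge, and the trace sits right after 'to':
Who did the committee complain to ___ about the shipment?
'to' is word 6.

6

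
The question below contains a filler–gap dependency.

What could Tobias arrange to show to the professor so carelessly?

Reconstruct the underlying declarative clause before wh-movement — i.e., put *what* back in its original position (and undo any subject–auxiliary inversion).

Tobias could arrange to show what to the professor so carelessly.

'what' is the direct object of 'show'. Fronting leaves a gap immediately after 'show':
What could Tobias arrange to show ___ to the professor so carelessly?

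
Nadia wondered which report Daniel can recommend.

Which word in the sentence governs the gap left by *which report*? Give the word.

Pre-movement form: Daniel can recommend which report.
'which report' is the direct object of 'recommend'. Fronting leaves a gap immediately after 'recommend':
Nadia wondered which report Daniel can recommend ___.

recommend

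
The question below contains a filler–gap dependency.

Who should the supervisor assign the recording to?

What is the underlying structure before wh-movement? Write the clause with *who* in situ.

The supervisor should assign the recording to who.

The filler 'who' is interpreted as the object of the preposition 'to' (recipient of 'assign'). It moves to the left edge, and the trace sits right after 'to':
Who should the supervisor assign the recording to ___?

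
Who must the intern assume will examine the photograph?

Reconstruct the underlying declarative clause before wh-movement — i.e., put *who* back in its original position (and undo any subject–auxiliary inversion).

The intern must assume who will examine the photograph.

'who' functions as the subject of the clause embedded under 'assume'. It moves to the left edge, and the trace sits right after 'assume':
Who must the intern assume ___ will examine the photograph?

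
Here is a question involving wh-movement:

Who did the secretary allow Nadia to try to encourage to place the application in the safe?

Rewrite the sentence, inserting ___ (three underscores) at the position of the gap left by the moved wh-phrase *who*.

Who did the secretary allow Nadia to try to encourage ___ to place the application in the safe?

In situ: The secretary did allow Nadia to try to encourage who to place the application in the safe.
'who' functions as the direct object of 'encourage'. The gap is right after 'encourage'.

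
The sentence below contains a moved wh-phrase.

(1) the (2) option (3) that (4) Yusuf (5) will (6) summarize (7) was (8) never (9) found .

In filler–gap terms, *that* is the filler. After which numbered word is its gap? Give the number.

'that' is the direct object of 'summarize'. It moves to the left edge, and the trace sits right after 'summarize':
The option that Yusuf will summarize ___ was never found.
'summarize' is word 6.

6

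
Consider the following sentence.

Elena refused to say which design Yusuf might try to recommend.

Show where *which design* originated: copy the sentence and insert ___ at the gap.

In situ: Yusuf might try to recommend which design.
The filler 'which design' is interpreted as the direct object of 'recommend'. The gap is right after 'recommend'.

Elena refused to say which design Yusuf might try to recommend ___.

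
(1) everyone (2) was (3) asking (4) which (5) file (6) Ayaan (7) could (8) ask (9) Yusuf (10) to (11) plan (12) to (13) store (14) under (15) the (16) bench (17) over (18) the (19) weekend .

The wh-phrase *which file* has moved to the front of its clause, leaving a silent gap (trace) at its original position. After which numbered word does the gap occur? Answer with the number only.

Pre-movement form: Ayaan could ask Yusuf to plan to store which file under the bench over the weekend.
'which file' is the direct object of 'store'. It moves to the left edge, and the trace sits right after 'store':
Everyone was asking which file Ayaan could ask Yusuf to plan to store ___ under the bench over the weekend.
'store' is word 13.

13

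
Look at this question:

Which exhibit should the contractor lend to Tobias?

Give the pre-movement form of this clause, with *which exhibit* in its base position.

The contractor should lend which exhibit to Tobias.

'which exhibit' functions as the direct object of 'lend'. Wh-movement fronts it, leaving a gap right after 'lend':
Which exhibit should the contractor lend ___ to Tobias?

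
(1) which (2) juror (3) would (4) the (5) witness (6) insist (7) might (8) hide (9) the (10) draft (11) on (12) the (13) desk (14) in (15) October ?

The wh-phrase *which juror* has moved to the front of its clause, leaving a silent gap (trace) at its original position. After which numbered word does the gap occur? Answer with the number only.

Before movement: The witness would insist which juror might hide the draft on the desk in October.
'which juror' functions as the subject of the clause embedded under 'insist'. Wh-movement fronts it, leaving a gap right after 'insist':
Which juror would the witness insist ___ might hide the draft on the desk in October?
'insist' is word 6.

6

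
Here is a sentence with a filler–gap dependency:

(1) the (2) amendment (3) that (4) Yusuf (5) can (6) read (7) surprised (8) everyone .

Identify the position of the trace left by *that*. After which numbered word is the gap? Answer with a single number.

'that' is the direct object of 'read'. Fronting leaves a gap immediately after 'read':
The amendment that Yusuf can read ___ surprised everyone.
'read' is word 6.

6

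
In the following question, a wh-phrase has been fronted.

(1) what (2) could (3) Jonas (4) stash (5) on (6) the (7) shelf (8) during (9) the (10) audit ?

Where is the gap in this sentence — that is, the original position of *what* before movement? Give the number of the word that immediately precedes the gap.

4

Pre-movement form: Jonas could stash what on the shelf during the audit.
The filler 'what' is interpreted as the direct object of 'stash'. Wh-movement fronts it, leaving a gap right after 'stash':
What could Jonas stash ___ on the shelf during the audit?
'stash' is word 4.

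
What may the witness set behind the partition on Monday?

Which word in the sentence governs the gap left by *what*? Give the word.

In situ: The witness may set what behind the partition on Monday.
The filler 'what' is interpreted as the direct object of 'set'. Fronting leaves a gap immediately after 'set':
What may the witness set ___ behind the partition on Monday?

set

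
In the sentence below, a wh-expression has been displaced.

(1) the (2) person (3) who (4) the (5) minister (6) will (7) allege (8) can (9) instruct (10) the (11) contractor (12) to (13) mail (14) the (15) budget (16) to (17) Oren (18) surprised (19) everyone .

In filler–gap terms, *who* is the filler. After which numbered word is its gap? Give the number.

The filler 'who' is interpreted as the subject of the clause embedded under 'allege'. Wh-movement fronts it, leaving a gap right after 'allege':
The person who the minister will allege ___ can instruct the contractor to mail the budget to Oren surprised everyone.
'allege' is word 7.

7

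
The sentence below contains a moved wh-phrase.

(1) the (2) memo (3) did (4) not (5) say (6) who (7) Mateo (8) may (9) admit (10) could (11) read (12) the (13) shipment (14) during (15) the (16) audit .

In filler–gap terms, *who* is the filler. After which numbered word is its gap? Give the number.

In situ: Mateo may admit who could read the shipment during the audit.
The filler 'who' is interpreted as the subject of the clause embedded under 'admit'. Wh-movement fronts it, leaving a gap right after 'admit':
The memo did not say who Mateo may admit ___ could read the shipment during the audit.
'admit' is word 9.

9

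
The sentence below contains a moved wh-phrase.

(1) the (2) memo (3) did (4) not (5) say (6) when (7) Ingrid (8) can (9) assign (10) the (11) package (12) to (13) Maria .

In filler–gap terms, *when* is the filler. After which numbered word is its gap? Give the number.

Underlying clause: Ingrid can assign the package to Maria when.
The filler 'when' is interpreted as the temporal adjunct. It moves to the left edge, and the trace sits right after 'Maria':
The memo did not say when Ingrid can assign the package to Maria ___.
'Maria' is word 13.

13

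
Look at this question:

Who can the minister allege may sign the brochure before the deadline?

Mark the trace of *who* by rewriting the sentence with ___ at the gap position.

In situ: The minister can allege who may sign the brochure before the deadline.
The filler 'who' is interpreted as the subject of the clause embedded under 'allege'. The gap is right after 'allege'.

Who can the minister allege ___ may sign the brochure before the deadline?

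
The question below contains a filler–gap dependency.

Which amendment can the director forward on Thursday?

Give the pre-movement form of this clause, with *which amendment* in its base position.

The director can forward which amendment on Thursday.

The filler 'which amendment' is interpreted as the direct object of 'forward'. It moves to the left edge, and the trace sits right after 'forward':
Which amendment can the director forward ___ on Thursday?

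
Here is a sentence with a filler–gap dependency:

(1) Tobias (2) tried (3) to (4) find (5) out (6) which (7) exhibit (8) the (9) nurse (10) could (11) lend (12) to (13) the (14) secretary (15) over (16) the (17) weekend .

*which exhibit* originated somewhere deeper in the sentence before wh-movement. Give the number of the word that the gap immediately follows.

In situ: The nurse could lend which exhibit to the secretary over the weekend.
The filler 'which exhibit' is interpreted as the direct object of 'lend'. It moves to the left edge, and the trace sits right after 'lend':
Tobias tried to find out which exhibit the nurse could lend ___ to the secretary over the weekend.
'lend' is word 11.

11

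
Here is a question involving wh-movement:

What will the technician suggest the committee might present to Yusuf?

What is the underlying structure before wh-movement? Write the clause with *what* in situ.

'what' is the direct object of 'present'. It moves to the left edge, and the trace sits right after 'present':
What will the technician suggest the committee might present ___ to Yusuf?

The technician will suggest the committee might present what to Yusuf.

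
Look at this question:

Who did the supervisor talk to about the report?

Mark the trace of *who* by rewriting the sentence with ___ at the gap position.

Who did the supervisor talk to ___ about the report?

In situ: The supervisor did talk to who about the report.
'who' is the object of the preposition 'to'. The gap is right after 'to'.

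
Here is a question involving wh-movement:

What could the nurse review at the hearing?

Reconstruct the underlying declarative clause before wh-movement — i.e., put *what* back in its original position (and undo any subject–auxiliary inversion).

The filler 'what' is interpreted as the direct object of 'review'. Wh-movement fronts it, leaving a gap right after 'review':
What could the nurse review ___ at the hearing?

The nurse could review what at the hearing.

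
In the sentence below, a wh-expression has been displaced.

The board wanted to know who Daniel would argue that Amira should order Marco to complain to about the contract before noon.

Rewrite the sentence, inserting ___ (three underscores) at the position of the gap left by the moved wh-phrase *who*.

The board wanted to know who Daniel would argue that Amira should order Marco to complain to ___ about the contract before noon.

Underlying clause: Daniel would argue that Amira should order Marco to complain to who about the contract before noon.
The filler 'who' is interpreted as the object of the preposition 'to'. The gap is right after 'to'.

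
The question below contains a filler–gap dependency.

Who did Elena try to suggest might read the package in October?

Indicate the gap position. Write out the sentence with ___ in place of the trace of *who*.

Before movement: Elena did try to suggest who might read the package in October.
'who' is the subject of the clause embedded under 'suggest'. The gap is right after 'suggest'.

Who did Elena try to suggest ___ might read the package in October?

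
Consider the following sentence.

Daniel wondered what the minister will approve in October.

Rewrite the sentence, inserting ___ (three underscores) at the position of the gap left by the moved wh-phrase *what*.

Daniel wondered what the minister will approve ___ in October.

Before movement: The minister will approve what in October.
'what' functions as the direct object of 'approve'. The gap is right after 'approve'.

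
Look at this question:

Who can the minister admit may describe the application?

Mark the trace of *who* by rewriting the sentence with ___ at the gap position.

Who can the minister admit ___ may describe the application?

Underlying clause: The minister can admit who may describe the application.
'who' is the subject of the clause embedded under 'admit'. The gap is right after 'admit'.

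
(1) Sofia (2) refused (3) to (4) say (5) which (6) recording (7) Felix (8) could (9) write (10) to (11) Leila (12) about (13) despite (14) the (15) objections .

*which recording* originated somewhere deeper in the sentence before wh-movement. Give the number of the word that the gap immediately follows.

12

Pre-movement form: Felix could write to Leila about which recording despite the objections.
'which recording' functions as the object of the preposition 'about'. It moves to the left edge, and the trace sits right after 'about':
Sofia refused to say which recording Felix could write to Leila about ___ despite the objections.
'about' is word 12.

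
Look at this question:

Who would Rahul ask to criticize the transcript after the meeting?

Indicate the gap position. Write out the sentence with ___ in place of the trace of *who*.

Who would Rahul ask ___ to criticize the transcript after the meeting?

In situ: Rahul would ask who to criticize the transcript after the meeting.
'who' is the direct object of 'ask'. The gap is right after 'ask'.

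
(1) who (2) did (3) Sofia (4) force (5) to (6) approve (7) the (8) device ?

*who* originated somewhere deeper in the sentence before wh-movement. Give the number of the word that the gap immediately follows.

Pre-movement form: Sofia did force who to approve the device.
'who' is the direct object of 'force'. Fronting leaves a gap immediately after 'force':
Who did Sofia force ___ to approve the device?
'force' is word 4.

4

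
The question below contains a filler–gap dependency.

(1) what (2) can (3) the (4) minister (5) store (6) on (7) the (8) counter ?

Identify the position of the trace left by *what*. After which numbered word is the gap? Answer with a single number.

In situ: The minister can store what on the counter.
'what' functions as the direct object of 'store'. Fronting leaves a gap immediately after 'store':
What can the minister store ___ on the counter?
'store' is word 5.

5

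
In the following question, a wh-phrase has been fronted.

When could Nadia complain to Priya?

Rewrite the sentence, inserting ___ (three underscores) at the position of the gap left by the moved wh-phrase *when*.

In situ: Nadia could complain to Priya when.
The filler 'when' is interpreted as the temporal adjunct. The gap is right after 'Priya'.

When could Nadia complain to Priya ___?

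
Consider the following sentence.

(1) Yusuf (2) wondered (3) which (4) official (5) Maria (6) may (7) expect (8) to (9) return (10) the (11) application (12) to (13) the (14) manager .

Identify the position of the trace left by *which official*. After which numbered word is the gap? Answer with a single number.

7

In situ: Maria may expect which official to return the application to the manager.
'which official' functions as the direct object of 'expect'. Fronting leaves a gap immediately after 'expect':
Yusuf wondered which official Maria may expect ___ to return the application to the manager.
'expect' is word 7.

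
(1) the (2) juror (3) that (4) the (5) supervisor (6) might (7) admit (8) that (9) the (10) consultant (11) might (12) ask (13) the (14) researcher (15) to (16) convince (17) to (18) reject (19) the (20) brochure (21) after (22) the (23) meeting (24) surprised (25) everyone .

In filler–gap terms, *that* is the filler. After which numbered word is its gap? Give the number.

16

'that' is the direct object of 'convince'. It moves to the left edge, and the trace sits right after 'convince':
The juror that the supervisor might admit that the consultant might ask the researcher to convince ___ to reject the brochure after the meeting surprised everyone.
'convince' is word 16.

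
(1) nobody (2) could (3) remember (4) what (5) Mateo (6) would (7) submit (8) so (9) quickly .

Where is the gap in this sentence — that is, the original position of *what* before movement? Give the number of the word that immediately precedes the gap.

In situ: Mateo would submit what so quickly.
'what' functions as the direct object of 'submit'. Fronting leaves a gap immediately after 'submit':
Nobody could remember what Mateo would submit ___ so quickly.
'submit' is word 7.

7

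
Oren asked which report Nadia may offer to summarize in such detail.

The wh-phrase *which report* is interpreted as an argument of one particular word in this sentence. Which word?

summarize

Before movement: Nadia may offer to summarize which report in such detail.
'which report' functions as the direct object of 'summarize'. Wh-movement fronts it, leaving a gap right after 'summarize':
Oren asked which report Nadia may offer to summarize ___ in such detail.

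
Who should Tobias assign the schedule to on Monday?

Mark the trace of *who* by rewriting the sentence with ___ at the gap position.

Who should Tobias assign the schedule to ___ on Monday?

In situ: Tobias should assign the schedule to who on Monday.
'who' functions as the object of the preposition 'to' (recipient of 'assign'). The gap is right after 'to'.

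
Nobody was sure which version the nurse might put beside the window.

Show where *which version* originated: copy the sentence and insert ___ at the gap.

Nobody was sure which version the nurse might put ___ beside the window.

Pre-movement form: The nurse might put which version beside the window.
'which version' is the direct object of 'put'. The gap is right after 'put'.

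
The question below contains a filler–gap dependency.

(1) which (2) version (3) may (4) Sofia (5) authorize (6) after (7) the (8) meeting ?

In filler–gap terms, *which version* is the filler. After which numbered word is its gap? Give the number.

In situ: Sofia may authorize which version after the meeting.
The filler 'which version' is interpreted as the direct object of 'authorize'. It moves to the left edge, and the trace sits right after 'authorize':
Which version may Sofia authorize ___ after the meeting?
'authorize' is word 5.

5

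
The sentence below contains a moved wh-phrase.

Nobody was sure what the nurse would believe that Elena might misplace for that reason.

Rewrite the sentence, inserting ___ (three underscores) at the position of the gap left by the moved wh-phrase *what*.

In situ: The nurse would believe that Elena might misplace what for that reason.
The filler 'what' is interpreted as the direct object of 'misplace'. The gap is right after 'misplace'.

Nobody was sure what the nurse would believe that Elena might misplace ___ for that reason.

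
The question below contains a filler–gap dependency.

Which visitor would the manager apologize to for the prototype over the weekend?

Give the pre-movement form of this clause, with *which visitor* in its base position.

The manager would apologize to which visitor for the prototype over the weekend.

The filler 'which visitor' is interpreted as the object of the preposition 'to'. Wh-movement fronts it, leaving a gap right after 'to':
Which visitor would the manager apologize to ___ for the prototype over the weekend?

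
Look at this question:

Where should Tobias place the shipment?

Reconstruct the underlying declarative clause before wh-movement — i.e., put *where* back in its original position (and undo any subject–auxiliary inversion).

'where' functions as the locative complement of 'place'. It moves to the left edge, and the trace sits right after 'shipment':
Where should Tobias place the shipment ___?

Tobias should place the shipment where.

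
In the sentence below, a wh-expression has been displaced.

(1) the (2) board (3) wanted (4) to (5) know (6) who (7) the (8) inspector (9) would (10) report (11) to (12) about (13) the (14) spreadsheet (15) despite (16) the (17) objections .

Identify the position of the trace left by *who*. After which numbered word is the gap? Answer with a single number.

Underlying clause: The inspector would report to who about the spreadsheet despite the objections.
The filler 'who' is interpreted as the object of the preposition 'to'. It moves to the left edge, and the trace sits right after 'to':
The board wanted to know who the inspector would report to ___ about the spreadsheet despite the objections.
'to' is word 11.

11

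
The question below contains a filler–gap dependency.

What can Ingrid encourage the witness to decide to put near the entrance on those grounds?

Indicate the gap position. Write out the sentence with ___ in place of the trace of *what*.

What can Ingrid encourage the witness to decide to put ___ near the entrance on those grounds?

Pre-movement form: Ingrid can encourage the witness to decide to put what near the entrance on those grounds.
The filler 'what' is interpreted as the direct object of 'put'. The gap is right after 'put'.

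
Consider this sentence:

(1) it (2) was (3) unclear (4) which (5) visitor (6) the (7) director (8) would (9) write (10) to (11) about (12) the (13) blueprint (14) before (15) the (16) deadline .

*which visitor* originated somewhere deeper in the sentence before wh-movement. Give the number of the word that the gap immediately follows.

10

In situ: The director would write to which visitor about the blueprint before the deadline.
'which visitor' is the object of the preposition 'to'. It moves to the left edge, and the trace sits right after 'to':
It was unclear which visitor the director would write to ___ about the blueprint before the deadline.
'to' is word 10.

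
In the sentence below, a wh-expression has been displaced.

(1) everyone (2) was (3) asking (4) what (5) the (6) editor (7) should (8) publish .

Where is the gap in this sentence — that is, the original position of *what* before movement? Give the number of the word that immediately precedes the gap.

Underlying clause: The editor should publish what.
The filler 'what' is interpreted as the direct object of 'publish'. It moves to the left edge, and the trace sits right after 'publish':
Everyone was asking what the editor should publish ___.
'publish' is word 8.

8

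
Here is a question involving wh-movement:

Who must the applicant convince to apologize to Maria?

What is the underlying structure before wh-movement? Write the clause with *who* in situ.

'who' is the direct object of 'convince'. Fronting leaves a gap immediately after 'convince':
Who must the applicant convince ___ to apologize to Maria?

The applicant must convince who to apologize to Maria.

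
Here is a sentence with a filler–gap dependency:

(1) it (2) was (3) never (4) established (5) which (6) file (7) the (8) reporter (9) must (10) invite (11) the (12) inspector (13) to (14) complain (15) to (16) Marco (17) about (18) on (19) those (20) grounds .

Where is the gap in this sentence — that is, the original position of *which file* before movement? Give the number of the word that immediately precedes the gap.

In situ: The reporter must invite the inspector to complain to Marco about which file on those grounds.
The filler 'which file' is interpreted as the object of the preposition 'about'. Wh-movement fronts it, leaving a gap right after 'about':
It was never established which file the reporter must invite the inspector to complain to Marco about ___ on those grounds.
'about' is word 17.

17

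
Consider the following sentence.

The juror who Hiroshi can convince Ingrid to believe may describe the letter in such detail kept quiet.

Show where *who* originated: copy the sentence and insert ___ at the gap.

'who' is the subject of the clause embedded under 'believe'. The gap is right after 'believe'.

The juror who Hiroshi can convince Ingrid to believe ___ may describe the letter in such detail kept quiet.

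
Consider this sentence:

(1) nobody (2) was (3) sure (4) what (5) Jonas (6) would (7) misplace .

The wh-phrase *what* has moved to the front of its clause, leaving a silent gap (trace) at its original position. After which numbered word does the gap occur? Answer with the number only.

Pre-movement form: Jonas would misplace what.
The filler 'what' is interpreted as the direct object of 'misplace'. Fronting leaves a gap immediately after 'misplace':
Nobody was sure what Jonas would misplace ___.
'misplace' is word 7.

7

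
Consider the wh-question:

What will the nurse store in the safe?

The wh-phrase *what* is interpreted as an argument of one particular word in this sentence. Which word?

store

In situ: The nurse will store what in the safe.
'what' functions as the direct object of 'store'. Fronting leaves a gap immediately after 'store':
What will the nurse store ___ in the safe?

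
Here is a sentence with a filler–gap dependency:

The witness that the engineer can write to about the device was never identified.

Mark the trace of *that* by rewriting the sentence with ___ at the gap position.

The witness that the engineer can write to ___ about the device was never identified.

'that' functions as the object of the preposition 'to'. The gap is right after 'to'.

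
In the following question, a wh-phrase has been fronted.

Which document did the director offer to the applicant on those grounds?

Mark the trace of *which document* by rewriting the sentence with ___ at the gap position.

Pre-movement form: The director did offer which document to the applicant on those grounds.
'which document' is the direct object of 'offer'. The gap is right after 'offer'.

Which document did the director offer ___ to the applicant on those grounds?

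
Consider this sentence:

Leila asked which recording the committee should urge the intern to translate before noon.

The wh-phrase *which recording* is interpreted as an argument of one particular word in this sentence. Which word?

Pre-movement form: The committee should urge the intern to translate which recording before noon.
The filler 'which recording' is interpreted as the direct object of 'translate'. Fronting leaves a gap immediately after 'translate':
Leila asked which recording the committee should urge the intern to translate ___ before noon.

translate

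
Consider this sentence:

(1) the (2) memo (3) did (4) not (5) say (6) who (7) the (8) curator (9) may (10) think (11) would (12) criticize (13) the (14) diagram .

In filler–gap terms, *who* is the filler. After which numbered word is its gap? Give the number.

Before movement: The curator may think who would criticize the diagram.
The filler 'who' is interpreted as the subject of the clause embedded under 'think'. Wh-movement fronts it, leaving a gap right after 'think':
The memo did not say who the curator may think ___ would criticize the diagram.
'think' is word 10.

10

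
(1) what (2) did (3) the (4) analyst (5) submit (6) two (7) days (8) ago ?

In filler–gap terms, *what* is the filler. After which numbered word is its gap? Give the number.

5

Before movement: The analyst did submit what two days ago.
'what' functions as the direct object of 'submit'. Fronting leaves a gap immediately after 'submit':
What did the analyst submit ___ two days ago?
'submit' is word 5.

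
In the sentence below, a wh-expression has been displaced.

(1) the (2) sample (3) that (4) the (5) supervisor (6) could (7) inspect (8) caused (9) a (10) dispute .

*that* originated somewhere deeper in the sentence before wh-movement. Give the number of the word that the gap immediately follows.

The filler 'that' is interpreted as the direct object of 'inspect'. Fronting leaves a gap immediately after 'inspect':
The sample that the supervisor could inspect ___ caused a dispute.
'inspect' is word 7.

7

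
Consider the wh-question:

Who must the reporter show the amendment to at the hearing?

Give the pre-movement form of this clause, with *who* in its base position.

The reporter must show the amendment to who at the hearing.

The filler 'who' is interpreted as the object of the preposition 'to' (recipient of 'show'). It moves to the left edge, and the trace sits right after 'to':
Who must the reporter show the amendment to ___ at the hearing?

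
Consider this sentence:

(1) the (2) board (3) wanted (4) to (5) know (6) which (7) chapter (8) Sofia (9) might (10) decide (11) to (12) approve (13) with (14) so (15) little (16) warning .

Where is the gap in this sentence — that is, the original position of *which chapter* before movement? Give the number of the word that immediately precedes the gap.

12

Underlying clause: Sofia might decide to approve which chapter with so little warning.
The filler 'which chapter' is interpreted as the direct object of 'approve'. It moves to the left edge, and the trace sits right after 'approve':
The board wanted to know which chapter Sofia might decide to approve ___ with so little warning.
'approve' is word 12.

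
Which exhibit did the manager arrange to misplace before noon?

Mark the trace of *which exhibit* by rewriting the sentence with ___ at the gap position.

Which exhibit did the manager arrange to misplace ___ before noon?

Pre-movement form: The manager did arrange to misplace which exhibit before noon.
The filler 'which exhibit' is interpreted as the direct object of 'misplace'. The gap is right after 'misplace'.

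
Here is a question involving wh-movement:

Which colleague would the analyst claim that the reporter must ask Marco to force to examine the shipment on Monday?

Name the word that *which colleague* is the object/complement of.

force

Underlying clause: The analyst would claim that the reporter must ask Marco to force which colleague to examine the shipment on Monday.
'which colleague' functions as the direct object of 'force'. Fronting leaves a gap immediately after 'force':
Which colleague would the analyst claim that the reporter must ask Marco to force ___ to examine the shipment on Monday?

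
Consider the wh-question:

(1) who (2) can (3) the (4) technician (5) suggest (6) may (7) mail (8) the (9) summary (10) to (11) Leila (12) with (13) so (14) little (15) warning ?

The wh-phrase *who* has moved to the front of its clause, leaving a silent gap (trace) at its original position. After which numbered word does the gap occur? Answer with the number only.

In situ: The technician can suggest who may mail the summary to Leila with so little warning.
'who' functions as the subject of the clause embedded under 'suggest'. Wh-movement fronts it, leaving a gap right after 'suggest':
Who can the technician suggest ___ may mail the summary to Leila with so little warning?
'suggest' is word 5.

5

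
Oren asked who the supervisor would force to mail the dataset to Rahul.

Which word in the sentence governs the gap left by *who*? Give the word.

Pre-movement form: The supervisor would force who to mail the dataset to Rahul.
'who' functions as the direct object of 'force'. Wh-movement fronts it, leaving a gap right after 'force':
Oren asked who the supervisor would force ___ to mail the dataset to Rahul.

force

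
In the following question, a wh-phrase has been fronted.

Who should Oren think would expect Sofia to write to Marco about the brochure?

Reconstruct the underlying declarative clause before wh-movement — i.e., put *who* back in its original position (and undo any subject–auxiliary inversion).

'who' functions as the subject of the clause embedded under 'think'. It moves to the left edge, and the trace sits right after 'think':
Who should Oren think ___ would expect Sofia to write to Marco about the brochure?

Oren should think who would expect Sofia to write to Marco about the brochure.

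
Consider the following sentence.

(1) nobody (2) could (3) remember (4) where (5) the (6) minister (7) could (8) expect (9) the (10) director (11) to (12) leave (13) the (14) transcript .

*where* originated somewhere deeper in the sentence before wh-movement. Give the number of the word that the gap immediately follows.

14

In situ: The minister could expect the director to leave the transcript where.
The filler 'where' is interpreted as the locative complement of 'leave'. It moves to the left edge, and the trace sits right after 'transcript':
Nobody could remember where the minister could expect the director to leave the transcript ___.
'transcript' is word 14.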